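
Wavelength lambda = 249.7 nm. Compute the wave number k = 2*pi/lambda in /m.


k = 2 * pi / lambda
= 6.2832 / (249.7e-9)
= 6.2832 / 2.4970e-07
= 2.5163e+07 /m

2.5163e+07


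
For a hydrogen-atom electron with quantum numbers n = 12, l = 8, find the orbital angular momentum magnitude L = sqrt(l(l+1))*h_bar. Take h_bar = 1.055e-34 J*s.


L = sqrt(l*(l+1)) * h_bar
= sqrt(8 * 9) * 1.055e-34
= sqrt(72) * 1.055e-34
= 8.4853 * 1.055e-34
= 8.9520e-34 J*s

8.9520e-34


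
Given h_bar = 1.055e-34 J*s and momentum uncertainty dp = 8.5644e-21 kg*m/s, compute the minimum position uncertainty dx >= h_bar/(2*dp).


dx = h_bar / (2 * dp)
= 1.055e-34 / (2 * 8.5644e-21)
= 1.055e-34 / 1.7129e-20
= 6.1592e-15 m

6.1592e-15


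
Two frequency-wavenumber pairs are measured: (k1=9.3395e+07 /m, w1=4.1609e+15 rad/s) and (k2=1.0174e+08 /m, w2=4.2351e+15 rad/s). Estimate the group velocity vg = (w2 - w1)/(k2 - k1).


vg = (w2 - w1) / (k2 - k1)
= (4.2351e+15 - 4.1609e+15) / (1.0174e+08 - 9.3395e+07)
= 7.4200e+13 / 8.3450e+06
= 8.8916e+06 m/s

8.8916e+06


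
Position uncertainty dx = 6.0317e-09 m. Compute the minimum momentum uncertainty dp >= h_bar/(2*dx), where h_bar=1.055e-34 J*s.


dp = h_bar / (2 * dx)
= 1.055e-34 / (2 * 6.0317e-09)
= 1.055e-34 / 1.2063e-08
= 8.7455e-27 kg*m/s

8.7455e-27


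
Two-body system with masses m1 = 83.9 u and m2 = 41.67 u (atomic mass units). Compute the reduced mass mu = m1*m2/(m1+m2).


mu = m1 * m2 / (m1 + m2)
= 83.9 * 41.67 / (83.9 + 41.67)
= 3496.113 / 125.57
= 27.8419 u

27.8419


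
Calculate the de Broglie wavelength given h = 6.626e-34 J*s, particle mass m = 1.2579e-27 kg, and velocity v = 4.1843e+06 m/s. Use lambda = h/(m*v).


lambda = h / (m * v)
= 6.626e-34 / (1.2579e-27 * 4.1843e+06)
= 6.626e-34 / 5.2634e-21
= 1.2589e-13 m

1.2589e-13


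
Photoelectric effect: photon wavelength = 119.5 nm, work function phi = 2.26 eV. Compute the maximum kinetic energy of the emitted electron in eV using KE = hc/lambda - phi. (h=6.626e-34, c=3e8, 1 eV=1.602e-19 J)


E_photon = hc / lambda
= (6.626e-34)(3e8) / (119.5e-9)
= 1.6634e-18 J
= 10.3835 eV
KE = E_photon - phi
= 10.3835 - 2.26
= 8.1235 eV

8.1235


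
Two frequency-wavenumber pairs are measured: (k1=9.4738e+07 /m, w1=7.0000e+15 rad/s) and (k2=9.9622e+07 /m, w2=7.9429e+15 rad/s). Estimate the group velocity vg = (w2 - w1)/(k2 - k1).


vg = (w2 - w1) / (k2 - k1)
= (7.9429e+15 - 7.0000e+15) / (9.9622e+07 - 9.4738e+07)
= 9.4290e+14 / 4.8840e+06
= 1.9306e+08 m/s

1.9306e+08


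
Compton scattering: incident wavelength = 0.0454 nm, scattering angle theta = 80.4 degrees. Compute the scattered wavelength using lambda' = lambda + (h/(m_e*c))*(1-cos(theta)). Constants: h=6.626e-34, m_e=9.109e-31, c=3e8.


Compton wavelength: h/(m_e*c) = 2.4247e-12 m
d_lambda = 2.4247e-12 * (1 - cos(80.4 deg))
= 2.4247e-12 * 0.833231
= 2.0203e-12 m = 0.00202 nm
lambda' = 0.0454 + 0.00202
= 0.04742 nm

0.04742


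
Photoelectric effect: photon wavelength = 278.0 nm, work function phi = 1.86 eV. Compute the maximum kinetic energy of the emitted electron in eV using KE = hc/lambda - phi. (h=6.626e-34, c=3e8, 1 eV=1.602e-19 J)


E_photon = hc / lambda
= (6.626e-34)(3e8) / (278.0e-9)
= 7.1504e-19 J
= 4.4634 eV
KE = E_photon - phi
= 4.4634 - 1.86
= 2.6034 eV

2.6034


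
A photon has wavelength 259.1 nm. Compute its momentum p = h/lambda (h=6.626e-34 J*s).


p = h / lambda
= 6.626e-34 / (259.1e-9)
= 6.626e-34 / 2.5910e-07
= 2.5573e-27 kg*m/s

2.5573e-27


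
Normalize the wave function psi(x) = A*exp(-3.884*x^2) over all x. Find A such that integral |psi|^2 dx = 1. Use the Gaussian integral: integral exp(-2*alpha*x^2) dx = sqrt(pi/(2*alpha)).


integral |psi|^2 dx = A^2 * sqrt(pi/(2*alpha)) = 1
A^2 = sqrt(2*alpha/pi)
= sqrt(2 * 3.884 / pi)
= 1.57246
A = sqrt(1.57246)
= 1.254

1.254


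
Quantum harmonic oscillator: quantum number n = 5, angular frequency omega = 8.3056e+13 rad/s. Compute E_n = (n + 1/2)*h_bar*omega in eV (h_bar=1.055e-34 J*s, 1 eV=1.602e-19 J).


E = (n + 1/2) * h_bar * omega
= (5 + 0.5) * 1.055e-34 * 8.3056e+13
= 5.5 * 8.7624e-21
= 4.8193e-20 J
= 0.3008 eV

0.3008


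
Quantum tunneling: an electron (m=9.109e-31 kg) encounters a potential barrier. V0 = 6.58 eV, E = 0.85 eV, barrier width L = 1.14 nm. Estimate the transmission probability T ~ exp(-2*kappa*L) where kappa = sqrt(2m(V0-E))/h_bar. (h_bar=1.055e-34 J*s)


V0 - E = 5.73 eV = 9.1795e-19 J
kappa = sqrt(2 * m * (V0-E)) / h_bar
= sqrt(2 * 9.109e-31 * 9.1795e-19) / 1.055e-34
= 1.2258e+10 /m
2*kappa*L = 2 * 1.2258e+10 * 1.14e-9
= 27.9474
T = exp(-27.9474) = 7.287883e-13

7.287883e-13


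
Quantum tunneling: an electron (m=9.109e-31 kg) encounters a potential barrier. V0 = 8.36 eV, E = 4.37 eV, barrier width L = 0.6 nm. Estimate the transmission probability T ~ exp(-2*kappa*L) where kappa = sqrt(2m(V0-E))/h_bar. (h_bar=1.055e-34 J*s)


V0 - E = 3.99 eV = 6.3920e-19 J
kappa = sqrt(2 * m * (V0-E)) / h_bar
= sqrt(2 * 9.109e-31 * 6.3920e-19) / 1.055e-34
= 1.0229e+10 /m
2*kappa*L = 2 * 1.0229e+10 * 0.6e-9
= 12.2743
T = exp(-12.2743) = 4.670227e-06

4.670227e-06


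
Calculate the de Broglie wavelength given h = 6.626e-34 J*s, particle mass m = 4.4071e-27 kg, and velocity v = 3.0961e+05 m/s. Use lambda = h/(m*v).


lambda = h / (m * v)
= 6.626e-34 / (4.4071e-27 * 3.0961e+05)
= 6.626e-34 / 1.3645e-21
= 4.8561e-13 m

4.8561e-13


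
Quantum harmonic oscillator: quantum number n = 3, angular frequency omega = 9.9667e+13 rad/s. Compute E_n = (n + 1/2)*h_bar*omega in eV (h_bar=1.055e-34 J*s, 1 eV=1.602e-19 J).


E = (n + 1/2) * h_bar * omega
= (3 + 0.5) * 1.055e-34 * 9.9667e+13
= 3.5 * 1.0515e-20
= 3.6802e-20 J
= 0.2297 eV

0.2297


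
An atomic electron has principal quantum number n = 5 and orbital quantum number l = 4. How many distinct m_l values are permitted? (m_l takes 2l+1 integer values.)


m_l ranges from -l to +l in integer steps
So m_l goes from -4 to +4
Count = 2l + 1 = 2*4 + 1
= 9

9


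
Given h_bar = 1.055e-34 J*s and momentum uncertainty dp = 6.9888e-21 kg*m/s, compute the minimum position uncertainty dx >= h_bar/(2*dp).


dx = h_bar / (2 * dp)
= 1.055e-34 / (2 * 6.9888e-21)
= 1.055e-34 / 1.3978e-20
= 7.5478e-15 m

7.5478e-15


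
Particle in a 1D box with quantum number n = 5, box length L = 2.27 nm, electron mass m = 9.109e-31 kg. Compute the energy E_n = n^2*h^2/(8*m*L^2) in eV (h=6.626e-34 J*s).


E = n^2 * h^2 / (8 * m * L^2)
= 5^2 * (6.626e-34)^2 / (8 * 9.109e-31 * (2.27e-9)^2)
= 25 * 4.3904e-67 / (8 * 9.109e-31 * 5.1529e-18)
= 2.9230e-19 J
= 1.8246 eV

1.8246


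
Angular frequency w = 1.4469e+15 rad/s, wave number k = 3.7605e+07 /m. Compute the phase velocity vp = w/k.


vp = w / k
= 1.4469e+15 / 3.7605e+07
= 3.8476e+07 m/s

3.8476e+07


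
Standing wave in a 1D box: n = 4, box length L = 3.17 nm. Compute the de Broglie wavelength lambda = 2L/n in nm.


lambda = 2L / n
= 2 * 3.17 / 4
= 6.34 / 4
= 1.585 nm

1.585


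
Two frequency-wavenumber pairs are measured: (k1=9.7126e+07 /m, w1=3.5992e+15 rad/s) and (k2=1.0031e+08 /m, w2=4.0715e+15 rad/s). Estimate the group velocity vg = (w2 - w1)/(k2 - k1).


vg = (w2 - w1) / (k2 - k1)
= (4.0715e+15 - 3.5992e+15) / (1.0031e+08 - 9.7126e+07)
= 4.7230e+14 / 3.1840e+06
= 1.4834e+08 m/s

1.4834e+08


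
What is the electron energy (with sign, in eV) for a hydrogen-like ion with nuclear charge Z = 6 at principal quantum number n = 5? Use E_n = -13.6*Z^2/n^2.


E_n = -13.6 * Z^2 / n^2
= -13.6 * 6^2 / 5^2
= -13.6 * 36 / 25
= -19.584 eV

-19.584


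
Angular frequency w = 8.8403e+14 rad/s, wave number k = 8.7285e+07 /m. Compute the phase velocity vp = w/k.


vp = w / k
= 8.8403e+14 / 8.7285e+07
= 1.0128e+07 m/s

1.0128e+07


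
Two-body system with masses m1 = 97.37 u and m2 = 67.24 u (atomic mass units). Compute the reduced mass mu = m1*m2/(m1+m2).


mu = m1 * m2 / (m1 + m2)
= 97.37 * 67.24 / (97.37 + 67.24)
= 6547.1588 / 164.61
= 39.7738 u

39.7738


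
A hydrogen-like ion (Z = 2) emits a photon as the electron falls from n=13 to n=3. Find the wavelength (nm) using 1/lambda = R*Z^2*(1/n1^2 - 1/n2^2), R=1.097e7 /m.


1/lambda = R * Z^2 * (1/n1^2 - 1/n2^2)
= 1.097e7 * 2^2 * (1/3^2 - 1/13^2)
= 1.097e7 * 4 * (0.111111 - 0.005917)
= 4.6159e+06 /m
lambda = 1 / 4.6159e+06
= 216.642 nm

216.642


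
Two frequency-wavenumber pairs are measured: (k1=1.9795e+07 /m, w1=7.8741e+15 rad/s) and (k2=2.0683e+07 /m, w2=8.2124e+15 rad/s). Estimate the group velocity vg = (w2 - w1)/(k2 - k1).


vg = (w2 - w1) / (k2 - k1)
= (8.2124e+15 - 7.8741e+15) / (2.0683e+07 - 1.9795e+07)
= 3.3830e+14 / 8.8800e+05
= 3.8097e+08 m/s

3.8097e+08


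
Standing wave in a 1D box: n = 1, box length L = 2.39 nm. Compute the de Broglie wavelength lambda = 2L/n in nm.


lambda = 2L / n
= 2 * 2.39 / 1
= 4.78 / 1
= 4.78 nm

4.78


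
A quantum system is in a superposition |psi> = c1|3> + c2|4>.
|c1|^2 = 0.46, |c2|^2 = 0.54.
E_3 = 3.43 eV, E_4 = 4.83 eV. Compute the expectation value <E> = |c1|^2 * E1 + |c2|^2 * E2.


<E> = |c1|^2 * E1 + |c2|^2 * E2
= 0.46 * 3.43 + 0.54 * 4.83
= 1.5778 + 2.6082
= 4.186 eV

4.186


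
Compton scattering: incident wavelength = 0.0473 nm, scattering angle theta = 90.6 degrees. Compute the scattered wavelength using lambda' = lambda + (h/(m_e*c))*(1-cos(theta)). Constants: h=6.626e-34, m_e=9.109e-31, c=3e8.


Compton wavelength: h/(m_e*c) = 2.4247e-12 m
d_lambda = 2.4247e-12 * (1 - cos(90.6 deg))
= 2.4247e-12 * 1.010472
= 2.4501e-12 m = 0.00245 nm
lambda' = 0.0473 + 0.00245
= 0.04975 nm

0.04975


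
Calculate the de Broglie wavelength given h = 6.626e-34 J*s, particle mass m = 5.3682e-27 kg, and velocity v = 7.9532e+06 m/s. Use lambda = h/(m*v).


lambda = h / (m * v)
= 6.626e-34 / (5.3682e-27 * 7.9532e+06)
= 6.626e-34 / 4.2694e-20
= 1.5520e-14 m

1.5520e-14


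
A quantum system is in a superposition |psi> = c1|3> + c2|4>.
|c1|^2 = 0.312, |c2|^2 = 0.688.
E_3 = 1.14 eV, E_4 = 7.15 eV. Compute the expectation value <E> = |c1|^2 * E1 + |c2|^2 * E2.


<E> = |c1|^2 * E1 + |c2|^2 * E2
= 0.312 * 1.14 + 0.688 * 7.15
= 0.3557 + 4.9192
= 5.2749 eV

5.2749


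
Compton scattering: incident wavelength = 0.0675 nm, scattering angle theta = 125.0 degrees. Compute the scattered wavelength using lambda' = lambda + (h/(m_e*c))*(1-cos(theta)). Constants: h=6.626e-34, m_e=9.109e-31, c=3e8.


Compton wavelength: h/(m_e*c) = 2.4247e-12 m
d_lambda = 2.4247e-12 * (1 - cos(125.0 deg))
= 2.4247e-12 * 1.573576
= 3.8155e-12 m = 0.003815 nm
lambda' = 0.0675 + 0.003815
= 0.071315 nm

0.071315


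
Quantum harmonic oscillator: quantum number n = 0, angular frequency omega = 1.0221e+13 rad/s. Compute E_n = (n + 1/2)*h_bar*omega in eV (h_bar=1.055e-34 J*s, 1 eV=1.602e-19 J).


E = (n + 1/2) * h_bar * omega
= (0 + 0.5) * 1.055e-34 * 1.0221e+13
= 0.5 * 1.0783e-21
= 5.3916e-22 J
= 0.0034 eV

0.0034


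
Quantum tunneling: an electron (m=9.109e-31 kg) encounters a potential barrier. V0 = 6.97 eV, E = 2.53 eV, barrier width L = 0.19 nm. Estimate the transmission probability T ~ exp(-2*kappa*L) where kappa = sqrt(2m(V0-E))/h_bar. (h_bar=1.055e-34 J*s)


V0 - E = 4.44 eV = 7.1129e-19 J
kappa = sqrt(2 * m * (V0-E)) / h_bar
= sqrt(2 * 9.109e-31 * 7.1129e-19) / 1.055e-34
= 1.0790e+10 /m
2*kappa*L = 2 * 1.0790e+10 * 0.19e-9
= 4.1002
T = exp(-4.1002) = 1.656949e-02

1.656949e-02


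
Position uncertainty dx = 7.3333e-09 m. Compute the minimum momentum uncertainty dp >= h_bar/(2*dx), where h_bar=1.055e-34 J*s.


dp = h_bar / (2 * dx)
= 1.055e-34 / (2 * 7.3333e-09)
= 1.055e-34 / 1.4667e-08
= 7.1932e-27 kg*m/s

7.1932e-27


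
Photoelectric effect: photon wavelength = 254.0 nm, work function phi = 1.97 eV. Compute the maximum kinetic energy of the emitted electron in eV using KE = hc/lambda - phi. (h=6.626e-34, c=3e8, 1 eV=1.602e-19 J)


E_photon = hc / lambda
= (6.626e-34)(3e8) / (254.0e-9)
= 7.8260e-19 J
= 4.8851 eV
KE = E_photon - phi
= 4.8851 - 1.97
= 2.9151 eV

2.9151


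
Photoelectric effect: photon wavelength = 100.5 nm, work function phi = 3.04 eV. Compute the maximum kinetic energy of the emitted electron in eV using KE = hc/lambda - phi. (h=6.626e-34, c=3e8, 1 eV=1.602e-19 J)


E_photon = hc / lambda
= (6.626e-34)(3e8) / (100.5e-9)
= 1.9779e-18 J
= 12.3465 eV
KE = E_photon - phi
= 12.3465 - 3.04
= 9.3065 eV

9.3065


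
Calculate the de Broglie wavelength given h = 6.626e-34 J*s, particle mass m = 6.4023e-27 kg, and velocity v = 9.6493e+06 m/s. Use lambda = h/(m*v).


lambda = h / (m * v)
= 6.626e-34 / (6.4023e-27 * 9.6493e+06)
= 6.626e-34 / 6.1778e-20
= 1.0726e-14 m

1.0726e-14


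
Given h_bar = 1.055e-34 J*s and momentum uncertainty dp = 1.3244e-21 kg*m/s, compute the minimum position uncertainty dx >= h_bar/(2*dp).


dx = h_bar / (2 * dp)
= 1.055e-34 / (2 * 1.3244e-21)
= 1.055e-34 / 2.6488e-21
= 3.9829e-14 m

3.9829e-14


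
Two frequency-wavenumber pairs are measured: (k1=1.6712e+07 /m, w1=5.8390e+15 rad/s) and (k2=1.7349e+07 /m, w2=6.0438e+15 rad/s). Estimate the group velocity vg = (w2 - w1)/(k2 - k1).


vg = (w2 - w1) / (k2 - k1)
= (6.0438e+15 - 5.8390e+15) / (1.7349e+07 - 1.6712e+07)
= 2.0480e+14 / 6.3700e+05
= 3.2151e+08 m/s

3.2151e+08


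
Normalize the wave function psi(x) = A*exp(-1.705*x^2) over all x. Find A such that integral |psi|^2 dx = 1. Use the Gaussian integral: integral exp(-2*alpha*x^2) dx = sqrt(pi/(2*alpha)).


integral |psi|^2 dx = A^2 * sqrt(pi/(2*alpha)) = 1
A^2 = sqrt(2*alpha/pi)
= sqrt(2 * 1.705 / pi)
= 1.041843
A = sqrt(1.041843)
= 1.0207

1.0207


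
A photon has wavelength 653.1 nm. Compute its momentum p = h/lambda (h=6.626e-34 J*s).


p = h / lambda
= 6.626e-34 / (653.1e-9)
= 6.626e-34 / 6.5310e-07
= 1.0145e-27 kg*m/s

1.0145e-27


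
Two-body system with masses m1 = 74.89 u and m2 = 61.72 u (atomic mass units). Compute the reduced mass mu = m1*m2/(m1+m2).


mu = m1 * m2 / (m1 + m2)
= 74.89 * 61.72 / (74.89 + 61.72)
= 4622.2108 / 136.61
= 33.8351 u

33.8351


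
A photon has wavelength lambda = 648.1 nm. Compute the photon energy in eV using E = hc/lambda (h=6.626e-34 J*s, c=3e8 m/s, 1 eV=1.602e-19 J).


E = hc / lambda
= (6.626e-34)(3e8) / (648.1e-9)
= 1.9878e-25 / 6.4810e-07
= 3.0671e-19 J
Converting to eV: 3.0671e-19 / 1.602e-19
= 1.9146 eV

1.9146


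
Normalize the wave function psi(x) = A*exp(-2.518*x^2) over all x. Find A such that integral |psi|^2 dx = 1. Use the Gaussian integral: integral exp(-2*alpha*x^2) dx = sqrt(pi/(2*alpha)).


integral |psi|^2 dx = A^2 * sqrt(pi/(2*alpha)) = 1
A^2 = sqrt(2*alpha/pi)
= sqrt(2 * 2.518 / pi)
= 1.2661
A = sqrt(1.2661)
= 1.1252

1.1252


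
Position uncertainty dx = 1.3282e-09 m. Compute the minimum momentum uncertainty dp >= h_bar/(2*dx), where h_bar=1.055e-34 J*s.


dp = h_bar / (2 * dx)
= 1.055e-34 / (2 * 1.3282e-09)
= 1.055e-34 / 2.6564e-09
= 3.9715e-26 kg*m/s

3.9715e-26


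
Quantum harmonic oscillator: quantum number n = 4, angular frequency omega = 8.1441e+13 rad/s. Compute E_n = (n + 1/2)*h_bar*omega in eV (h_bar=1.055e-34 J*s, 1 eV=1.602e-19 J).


E = (n + 1/2) * h_bar * omega
= (4 + 0.5) * 1.055e-34 * 8.1441e+13
= 4.5 * 8.5920e-21
= 3.8664e-20 J
= 0.2413 eV

0.2413


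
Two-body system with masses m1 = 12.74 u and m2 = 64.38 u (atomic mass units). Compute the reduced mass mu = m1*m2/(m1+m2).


mu = m1 * m2 / (m1 + m2)
= 12.74 * 64.38 / (12.74 + 64.38)
= 820.2012 / 77.12
= 10.6354 u

10.6354


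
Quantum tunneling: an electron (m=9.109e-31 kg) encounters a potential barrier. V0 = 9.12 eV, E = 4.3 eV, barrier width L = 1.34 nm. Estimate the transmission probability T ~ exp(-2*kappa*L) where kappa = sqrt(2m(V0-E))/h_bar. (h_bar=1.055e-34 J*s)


V0 - E = 4.82 eV = 7.7216e-19 J
kappa = sqrt(2 * m * (V0-E)) / h_bar
= sqrt(2 * 9.109e-31 * 7.7216e-19) / 1.055e-34
= 1.1242e+10 /m
2*kappa*L = 2 * 1.1242e+10 * 1.34e-9
= 30.1292
T = exp(-30.1292) = 8.223543e-14

8.223543e-14


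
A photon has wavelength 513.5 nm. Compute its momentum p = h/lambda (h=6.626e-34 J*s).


p = h / lambda
= 6.626e-34 / (513.5e-9)
= 6.626e-34 / 5.1350e-07
= 1.2904e-27 kg*m/s

1.2904e-27


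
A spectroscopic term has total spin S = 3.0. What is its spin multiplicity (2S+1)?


Spin multiplicity = 2S + 1
= 2 * 3.0 + 1
= 6.0 + 1
= 7

7


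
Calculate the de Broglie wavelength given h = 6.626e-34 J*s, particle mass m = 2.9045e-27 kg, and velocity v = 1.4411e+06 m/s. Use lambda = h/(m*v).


lambda = h / (m * v)
= 6.626e-34 / (2.9045e-27 * 1.4411e+06)
= 6.626e-34 / 4.1857e-21
= 1.5830e-13 m

1.5830e-13


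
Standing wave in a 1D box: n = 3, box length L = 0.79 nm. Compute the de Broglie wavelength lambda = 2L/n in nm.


lambda = 2L / n
= 2 * 0.79 / 3
= 1.58 / 3
= 0.5267 nm

0.5267


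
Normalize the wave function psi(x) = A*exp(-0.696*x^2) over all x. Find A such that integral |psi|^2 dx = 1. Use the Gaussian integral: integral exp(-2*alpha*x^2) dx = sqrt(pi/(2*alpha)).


integral |psi|^2 dx = A^2 * sqrt(pi/(2*alpha)) = 1
A^2 = sqrt(2*alpha/pi)
= sqrt(2 * 0.696 / pi)
= 0.665648
A = sqrt(0.665648)
= 0.8159

0.8159


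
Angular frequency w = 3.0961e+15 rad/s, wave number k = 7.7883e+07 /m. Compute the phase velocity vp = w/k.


vp = w / k
= 3.0961e+15 / 7.7883e+07
= 3.9753e+07 m/s

3.9753e+07


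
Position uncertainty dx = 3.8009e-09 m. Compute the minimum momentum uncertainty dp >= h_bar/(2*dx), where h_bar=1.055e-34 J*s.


dp = h_bar / (2 * dx)
= 1.055e-34 / (2 * 3.8009e-09)
= 1.055e-34 / 7.6018e-09
= 1.3878e-26 kg*m/s

1.3878e-26


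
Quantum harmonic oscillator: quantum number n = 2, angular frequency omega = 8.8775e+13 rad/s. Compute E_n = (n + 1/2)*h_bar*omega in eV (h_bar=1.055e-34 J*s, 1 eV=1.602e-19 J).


E = (n + 1/2) * h_bar * omega
= (2 + 0.5) * 1.055e-34 * 8.8775e+13
= 2.5 * 9.3658e-21
= 2.3414e-20 J
= 0.1462 eV

0.1462


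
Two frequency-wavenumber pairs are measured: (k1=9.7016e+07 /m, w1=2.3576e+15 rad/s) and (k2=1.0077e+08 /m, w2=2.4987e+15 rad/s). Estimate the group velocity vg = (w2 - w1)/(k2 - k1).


vg = (w2 - w1) / (k2 - k1)
= (2.4987e+15 - 2.3576e+15) / (1.0077e+08 - 9.7016e+07)
= 1.4110e+14 / 3.7540e+06
= 3.7587e+07 m/s

3.7587e+07


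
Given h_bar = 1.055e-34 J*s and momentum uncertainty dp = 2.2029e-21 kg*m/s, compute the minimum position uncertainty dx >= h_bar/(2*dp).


dx = h_bar / (2 * dp)
= 1.055e-34 / (2 * 2.2029e-21)
= 1.055e-34 / 4.4058e-21
= 2.3946e-14 m

2.3946e-14


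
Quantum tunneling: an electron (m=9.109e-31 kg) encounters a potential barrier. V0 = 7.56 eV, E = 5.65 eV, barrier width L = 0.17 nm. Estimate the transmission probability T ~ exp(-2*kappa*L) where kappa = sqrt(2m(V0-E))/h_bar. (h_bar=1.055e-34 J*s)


V0 - E = 1.91 eV = 3.0598e-19 J
kappa = sqrt(2 * m * (V0-E)) / h_bar
= sqrt(2 * 9.109e-31 * 3.0598e-19) / 1.055e-34
= 7.0769e+09 /m
2*kappa*L = 2 * 7.0769e+09 * 0.17e-9
= 2.4062
T = exp(-2.4062) = 9.016073e-02

9.016073e-02


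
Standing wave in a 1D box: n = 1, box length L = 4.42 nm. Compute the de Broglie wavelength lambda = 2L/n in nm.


lambda = 2L / n
= 2 * 4.42 / 1
= 8.84 / 1
= 8.84 nm

8.84


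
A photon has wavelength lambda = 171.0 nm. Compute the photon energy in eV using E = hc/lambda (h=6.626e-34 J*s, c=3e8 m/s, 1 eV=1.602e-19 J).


E = hc / lambda
= (6.626e-34)(3e8) / (171.0e-9)
= 1.9878e-25 / 1.7100e-07
= 1.1625e-18 J
Converting to eV: 1.1625e-18 / 1.602e-19
= 7.2563 eV

7.2563


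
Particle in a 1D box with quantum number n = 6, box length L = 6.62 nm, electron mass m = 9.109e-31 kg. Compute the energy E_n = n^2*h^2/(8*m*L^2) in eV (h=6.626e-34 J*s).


E = n^2 * h^2 / (8 * m * L^2)
= 6^2 * (6.626e-34)^2 / (8 * 9.109e-31 * (6.62e-9)^2)
= 36 * 4.3904e-67 / (8 * 9.109e-31 * 4.3824e-17)
= 4.9491e-20 J
= 0.3089 eV

0.3089


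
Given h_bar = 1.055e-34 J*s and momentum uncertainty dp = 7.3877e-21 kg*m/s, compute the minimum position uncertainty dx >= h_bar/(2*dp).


dx = h_bar / (2 * dp)
= 1.055e-34 / (2 * 7.3877e-21)
= 1.055e-34 / 1.4775e-20
= 7.1402e-15 m

7.1402e-15


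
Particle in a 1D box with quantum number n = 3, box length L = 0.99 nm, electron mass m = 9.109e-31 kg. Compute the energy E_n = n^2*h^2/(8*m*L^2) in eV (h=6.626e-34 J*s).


E = n^2 * h^2 / (8 * m * L^2)
= 3^2 * (6.626e-34)^2 / (8 * 9.109e-31 * (0.99e-9)^2)
= 9 * 4.3904e-67 / (8 * 9.109e-31 * 9.8010e-19)
= 5.5324e-19 J
= 3.4534 eV

3.4534


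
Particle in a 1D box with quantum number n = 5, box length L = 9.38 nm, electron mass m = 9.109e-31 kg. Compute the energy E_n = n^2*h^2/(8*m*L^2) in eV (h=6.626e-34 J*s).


E = n^2 * h^2 / (8 * m * L^2)
= 5^2 * (6.626e-34)^2 / (8 * 9.109e-31 * (9.38e-9)^2)
= 25 * 4.3904e-67 / (8 * 9.109e-31 * 8.7984e-17)
= 1.7119e-20 J
= 0.1069 eV

0.1069


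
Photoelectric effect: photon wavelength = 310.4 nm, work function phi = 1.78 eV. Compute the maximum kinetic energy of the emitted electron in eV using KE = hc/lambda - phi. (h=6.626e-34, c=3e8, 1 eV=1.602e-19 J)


E_photon = hc / lambda
= (6.626e-34)(3e8) / (310.4e-9)
= 6.4040e-19 J
= 3.9975 eV
KE = E_photon - phi
= 3.9975 - 1.78
= 2.2175 eV

2.2175


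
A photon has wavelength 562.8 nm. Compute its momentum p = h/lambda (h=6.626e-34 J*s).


p = h / lambda
= 6.626e-34 / (562.8e-9)
= 6.626e-34 / 5.6280e-07
= 1.1773e-27 kg*m/s

1.1773e-27


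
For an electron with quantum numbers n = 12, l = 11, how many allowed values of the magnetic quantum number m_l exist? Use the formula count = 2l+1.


m_l ranges from -l to +l in integer steps
So m_l goes from -11 to +11
Count = 2l + 1 = 2*11 + 1
= 23

23


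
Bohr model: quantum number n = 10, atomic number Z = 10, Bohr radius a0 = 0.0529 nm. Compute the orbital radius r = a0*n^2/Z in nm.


r = a0 * n^2 / Z
= 0.0529 * 10^2 / 10
= 0.0529 * 100 / 10
= 0.529 nm

0.529


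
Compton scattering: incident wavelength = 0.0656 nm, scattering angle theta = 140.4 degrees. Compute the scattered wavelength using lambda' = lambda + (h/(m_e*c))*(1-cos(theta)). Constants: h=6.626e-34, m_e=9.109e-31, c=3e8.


Compton wavelength: h/(m_e*c) = 2.4247e-12 m
d_lambda = 2.4247e-12 * (1 - cos(140.4 deg))
= 2.4247e-12 * 1.770513
= 4.2930e-12 m = 0.004293 nm
lambda' = 0.0656 + 0.004293
= 0.069893 nm

0.069893


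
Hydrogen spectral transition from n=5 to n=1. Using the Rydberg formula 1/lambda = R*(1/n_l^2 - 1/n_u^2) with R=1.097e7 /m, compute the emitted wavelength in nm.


1/lambda = R * (1/n_l^2 - 1/n_u^2)
= 1.097e7 * (1/1^2 - 1/5^2)
= 1.097e7 * (1.0 - 0.04)
= 1.097e7 * 0.96
= 1.0531e+07 /m
lambda = 1 / 1.0531e+07 = 94.9559 nm

94.9559


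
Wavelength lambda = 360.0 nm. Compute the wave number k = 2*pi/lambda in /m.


k = 2 * pi / lambda
= 6.2832 / (360.0e-9)
= 6.2832 / 3.6000e-07
= 1.7453e+07 /m

1.7453e+07


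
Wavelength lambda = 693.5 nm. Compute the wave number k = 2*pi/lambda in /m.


k = 2 * pi / lambda
= 6.2832 / (693.5e-9)
= 6.2832 / 6.9350e-07
= 9.0601e+06 /m

9.0601e+06


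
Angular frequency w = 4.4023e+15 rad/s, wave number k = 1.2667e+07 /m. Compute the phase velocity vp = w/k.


vp = w / k
= 4.4023e+15 / 1.2667e+07
= 3.4754e+08 m/s

3.4754e+08


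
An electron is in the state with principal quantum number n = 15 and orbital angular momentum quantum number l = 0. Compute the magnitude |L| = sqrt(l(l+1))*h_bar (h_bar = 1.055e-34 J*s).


L = sqrt(l*(l+1)) * h_bar
= sqrt(0 * 1) * 1.055e-34
= sqrt(0) * 1.055e-34
= 0.0 * 1.055e-34
= 0.0000e+00 J*s

0.0000e+00


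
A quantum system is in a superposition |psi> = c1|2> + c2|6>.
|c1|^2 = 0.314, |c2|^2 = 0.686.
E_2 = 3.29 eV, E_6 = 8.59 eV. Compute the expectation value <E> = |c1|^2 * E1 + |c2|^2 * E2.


<E> = |c1|^2 * E1 + |c2|^2 * E2
= 0.314 * 3.29 + 0.686 * 8.59
= 1.0331 + 5.8927
= 6.9258 eV

6.9258


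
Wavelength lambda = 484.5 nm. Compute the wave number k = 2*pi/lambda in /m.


k = 2 * pi / lambda
= 6.2832 / (484.5e-9)
= 6.2832 / 4.8450e-07
= 1.2968e+07 /m

1.2968e+07


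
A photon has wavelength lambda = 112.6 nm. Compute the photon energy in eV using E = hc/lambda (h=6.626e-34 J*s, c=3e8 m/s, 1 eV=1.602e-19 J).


E = hc / lambda
= (6.626e-34)(3e8) / (112.6e-9)
= 1.9878e-25 / 1.1260e-07
= 1.7654e-18 J
Converting to eV: 1.7654e-18 / 1.602e-19
= 11.0198 eV

11.0198


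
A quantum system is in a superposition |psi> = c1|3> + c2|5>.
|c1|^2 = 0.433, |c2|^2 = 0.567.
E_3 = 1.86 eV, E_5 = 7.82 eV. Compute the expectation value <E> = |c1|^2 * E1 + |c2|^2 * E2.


<E> = |c1|^2 * E1 + |c2|^2 * E2
= 0.433 * 1.86 + 0.567 * 7.82
= 0.8054 + 4.4339
= 5.2393 eV

5.2393


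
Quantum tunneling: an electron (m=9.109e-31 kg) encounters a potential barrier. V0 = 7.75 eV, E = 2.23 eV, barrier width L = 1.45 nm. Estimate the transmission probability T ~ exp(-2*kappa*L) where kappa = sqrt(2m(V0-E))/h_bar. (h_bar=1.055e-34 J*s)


V0 - E = 5.52 eV = 8.8430e-19 J
kappa = sqrt(2 * m * (V0-E)) / h_bar
= sqrt(2 * 9.109e-31 * 8.8430e-19) / 1.055e-34
= 1.2031e+10 /m
2*kappa*L = 2 * 1.2031e+10 * 1.45e-9
= 34.8897
T = exp(-34.8897) = 7.040688e-16

7.040688e-16


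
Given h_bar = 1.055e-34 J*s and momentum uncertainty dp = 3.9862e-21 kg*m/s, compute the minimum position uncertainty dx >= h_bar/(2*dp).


dx = h_bar / (2 * dp)
= 1.055e-34 / (2 * 3.9862e-21)
= 1.055e-34 / 7.9724e-21
= 1.3233e-14 m

1.3233e-14


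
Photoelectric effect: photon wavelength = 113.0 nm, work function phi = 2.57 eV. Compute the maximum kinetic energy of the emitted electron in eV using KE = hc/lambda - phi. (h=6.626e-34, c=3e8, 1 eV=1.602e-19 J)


E_photon = hc / lambda
= (6.626e-34)(3e8) / (113.0e-9)
= 1.7591e-18 J
= 10.9807 eV
KE = E_photon - phi
= 10.9807 - 2.57
= 8.4107 eV

8.4107


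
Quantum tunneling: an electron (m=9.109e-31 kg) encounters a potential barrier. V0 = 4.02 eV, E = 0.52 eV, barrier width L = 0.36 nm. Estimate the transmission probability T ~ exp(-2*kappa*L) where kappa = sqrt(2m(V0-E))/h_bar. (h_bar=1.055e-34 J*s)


V0 - E = 3.5 eV = 5.6070e-19 J
kappa = sqrt(2 * m * (V0-E)) / h_bar
= sqrt(2 * 9.109e-31 * 5.6070e-19) / 1.055e-34
= 9.5799e+09 /m
2*kappa*L = 2 * 9.5799e+09 * 0.36e-9
= 6.8976
T = exp(-6.8976) = 1.010245e-03

1.010245e-03


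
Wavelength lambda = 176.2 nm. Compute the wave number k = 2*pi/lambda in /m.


k = 2 * pi / lambda
= 6.2832 / (176.2e-9)
= 6.2832 / 1.7620e-07
= 3.5659e+07 /m

3.5659e+07


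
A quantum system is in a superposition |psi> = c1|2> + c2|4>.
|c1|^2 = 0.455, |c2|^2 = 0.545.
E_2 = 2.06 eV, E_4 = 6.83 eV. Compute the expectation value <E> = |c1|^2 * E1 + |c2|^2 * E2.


<E> = |c1|^2 * E1 + |c2|^2 * E2
= 0.455 * 2.06 + 0.545 * 6.83
= 0.9373 + 3.7224
= 4.6597 eV

4.6597


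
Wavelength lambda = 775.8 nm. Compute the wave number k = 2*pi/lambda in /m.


k = 2 * pi / lambda
= 6.2832 / (775.8e-9)
= 6.2832 / 7.7580e-07
= 8.0990e+06 /m

8.0990e+06


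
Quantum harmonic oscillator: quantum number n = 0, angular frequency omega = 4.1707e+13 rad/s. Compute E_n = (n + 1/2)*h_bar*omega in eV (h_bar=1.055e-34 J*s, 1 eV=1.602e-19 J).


E = (n + 1/2) * h_bar * omega
= (0 + 0.5) * 1.055e-34 * 4.1707e+13
= 0.5 * 4.4001e-21
= 2.2000e-21 J
= 0.0137 eV

0.0137


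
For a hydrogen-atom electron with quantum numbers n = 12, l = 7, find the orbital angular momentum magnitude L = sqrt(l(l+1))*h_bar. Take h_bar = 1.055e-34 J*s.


L = sqrt(l*(l+1)) * h_bar
= sqrt(7 * 8) * 1.055e-34
= sqrt(56) * 1.055e-34
= 7.4833 * 1.055e-34
= 7.8949e-34 J*s

7.8949e-34


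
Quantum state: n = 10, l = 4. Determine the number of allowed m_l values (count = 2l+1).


m_l ranges from -l to +l in integer steps
So m_l goes from -4 to +4
Count = 2l + 1 = 2*4 + 1
= 9

9


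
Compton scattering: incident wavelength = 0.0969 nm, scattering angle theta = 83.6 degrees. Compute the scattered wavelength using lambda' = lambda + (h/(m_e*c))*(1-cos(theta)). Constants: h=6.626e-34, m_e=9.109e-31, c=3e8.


Compton wavelength: h/(m_e*c) = 2.4247e-12 m
d_lambda = 2.4247e-12 * (1 - cos(83.6 deg))
= 2.4247e-12 * 0.888531
= 2.1544e-12 m = 0.002154 nm
lambda' = 0.0969 + 0.002154
= 0.099054 nm

0.099054


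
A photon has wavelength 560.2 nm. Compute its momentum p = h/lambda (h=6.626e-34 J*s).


p = h / lambda
= 6.626e-34 / (560.2e-9)
= 6.626e-34 / 5.6020e-07
= 1.1828e-27 kg*m/s

1.1828e-27


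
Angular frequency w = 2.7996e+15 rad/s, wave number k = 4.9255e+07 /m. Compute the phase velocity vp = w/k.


vp = w / k
= 2.7996e+15 / 4.9255e+07
= 5.6839e+07 m/s

5.6839e+07


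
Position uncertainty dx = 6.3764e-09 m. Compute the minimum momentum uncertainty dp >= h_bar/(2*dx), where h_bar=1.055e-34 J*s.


dp = h_bar / (2 * dx)
= 1.055e-34 / (2 * 6.3764e-09)
= 1.055e-34 / 1.2753e-08
= 8.2727e-27 kg*m/s

8.2727e-27


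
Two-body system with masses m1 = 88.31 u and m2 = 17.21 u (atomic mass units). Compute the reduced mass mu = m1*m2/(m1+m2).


mu = m1 * m2 / (m1 + m2)
= 88.31 * 17.21 / (88.31 + 17.21)
= 1519.8151 / 105.52
= 14.4031 u

14.4031


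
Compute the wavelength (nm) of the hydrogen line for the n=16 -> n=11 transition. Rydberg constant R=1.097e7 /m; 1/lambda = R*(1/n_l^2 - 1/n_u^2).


1/lambda = R * (1/n_l^2 - 1/n_u^2)
= 1.097e7 * (1/11^2 - 1/16^2)
= 1.097e7 * (0.008264 - 0.003906)
= 1.097e7 * 0.004358
= 4.7810e+04 /m
lambda = 1 / 4.7810e+04 = 20916.3037 nm

20916.3037


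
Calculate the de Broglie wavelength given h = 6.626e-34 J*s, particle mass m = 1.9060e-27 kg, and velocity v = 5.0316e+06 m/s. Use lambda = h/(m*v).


lambda = h / (m * v)
= 6.626e-34 / (1.9060e-27 * 5.0316e+06)
= 6.626e-34 / 9.5902e-21
= 6.9091e-14 m

6.9091e-14


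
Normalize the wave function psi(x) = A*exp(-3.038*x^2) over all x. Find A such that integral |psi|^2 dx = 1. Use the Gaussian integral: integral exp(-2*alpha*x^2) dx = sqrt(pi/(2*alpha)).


integral |psi|^2 dx = A^2 * sqrt(pi/(2*alpha)) = 1
A^2 = sqrt(2*alpha/pi)
= sqrt(2 * 3.038 / pi)
= 1.390702
A = sqrt(1.390702)
= 1.1793

1.1793


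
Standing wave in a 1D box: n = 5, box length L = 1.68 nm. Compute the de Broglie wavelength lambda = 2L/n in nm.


lambda = 2L / n
= 2 * 1.68 / 5
= 3.36 / 5
= 0.672 nm

0.672


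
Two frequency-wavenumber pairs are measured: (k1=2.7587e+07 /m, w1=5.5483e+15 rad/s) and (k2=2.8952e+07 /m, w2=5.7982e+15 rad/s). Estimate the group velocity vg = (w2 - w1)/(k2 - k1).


vg = (w2 - w1) / (k2 - k1)
= (5.7982e+15 - 5.5483e+15) / (2.8952e+07 - 2.7587e+07)
= 2.4990e+14 / 1.3650e+06
= 1.8308e+08 m/s

1.8308e+08


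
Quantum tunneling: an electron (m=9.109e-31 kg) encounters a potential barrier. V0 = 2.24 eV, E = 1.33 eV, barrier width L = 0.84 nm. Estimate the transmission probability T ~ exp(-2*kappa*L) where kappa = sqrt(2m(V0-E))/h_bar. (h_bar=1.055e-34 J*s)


V0 - E = 0.91 eV = 1.4578e-19 J
kappa = sqrt(2 * m * (V0-E)) / h_bar
= sqrt(2 * 9.109e-31 * 1.4578e-19) / 1.055e-34
= 4.8848e+09 /m
2*kappa*L = 2 * 4.8848e+09 * 0.84e-9
= 8.2065
T = exp(-8.2065) = 2.728682e-04

2.728682e-04


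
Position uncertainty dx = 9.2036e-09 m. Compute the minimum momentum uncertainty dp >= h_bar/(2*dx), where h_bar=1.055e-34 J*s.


dp = h_bar / (2 * dx)
= 1.055e-34 / (2 * 9.2036e-09)
= 1.055e-34 / 1.8407e-08
= 5.7315e-27 kg*m/s

5.7315e-27


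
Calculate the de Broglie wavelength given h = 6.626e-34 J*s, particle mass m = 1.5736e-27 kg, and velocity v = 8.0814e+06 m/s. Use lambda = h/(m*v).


lambda = h / (m * v)
= 6.626e-34 / (1.5736e-27 * 8.0814e+06)
= 6.626e-34 / 1.2717e-20
= 5.2104e-14 m

5.2104e-14


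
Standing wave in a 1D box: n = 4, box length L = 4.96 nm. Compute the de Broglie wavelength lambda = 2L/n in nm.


lambda = 2L / n
= 2 * 4.96 / 4
= 9.92 / 4
= 2.48 nm

2.48


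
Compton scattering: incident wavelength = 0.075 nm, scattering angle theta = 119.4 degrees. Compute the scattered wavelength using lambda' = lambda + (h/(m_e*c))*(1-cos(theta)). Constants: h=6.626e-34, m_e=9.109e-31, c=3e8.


Compton wavelength: h/(m_e*c) = 2.4247e-12 m
d_lambda = 2.4247e-12 * (1 - cos(119.4 deg))
= 2.4247e-12 * 1.490904
= 3.6150e-12 m = 0.003615 nm
lambda' = 0.075 + 0.003615
= 0.078615 nm

0.078615


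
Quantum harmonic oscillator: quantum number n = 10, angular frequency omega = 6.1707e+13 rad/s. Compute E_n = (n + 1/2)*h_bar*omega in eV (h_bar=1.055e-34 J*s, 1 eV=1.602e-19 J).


E = (n + 1/2) * h_bar * omega
= (10 + 0.5) * 1.055e-34 * 6.1707e+13
= 10.5 * 6.5101e-21
= 6.8356e-20 J
= 0.4267 eV

0.4267


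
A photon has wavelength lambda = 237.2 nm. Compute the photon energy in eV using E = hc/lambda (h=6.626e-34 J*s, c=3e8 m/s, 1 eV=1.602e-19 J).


E = hc / lambda
= (6.626e-34)(3e8) / (237.2e-9)
= 1.9878e-25 / 2.3720e-07
= 8.3803e-19 J
Converting to eV: 8.3803e-19 / 1.602e-19
= 5.2311 eV

5.2311


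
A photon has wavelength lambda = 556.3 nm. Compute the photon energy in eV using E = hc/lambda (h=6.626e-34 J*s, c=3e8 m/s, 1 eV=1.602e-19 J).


E = hc / lambda
= (6.626e-34)(3e8) / (556.3e-9)
= 1.9878e-25 / 5.5630e-07
= 3.5733e-19 J
Converting to eV: 3.5733e-19 / 1.602e-19
= 2.2305 eV

2.2305


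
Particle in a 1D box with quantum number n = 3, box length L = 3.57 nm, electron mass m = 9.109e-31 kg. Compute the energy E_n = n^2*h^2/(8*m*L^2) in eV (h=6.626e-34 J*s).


E = n^2 * h^2 / (8 * m * L^2)
= 3^2 * (6.626e-34)^2 / (8 * 9.109e-31 * (3.57e-9)^2)
= 9 * 4.3904e-67 / (8 * 9.109e-31 * 1.2745e-17)
= 4.2545e-20 J
= 0.2656 eV

0.2656


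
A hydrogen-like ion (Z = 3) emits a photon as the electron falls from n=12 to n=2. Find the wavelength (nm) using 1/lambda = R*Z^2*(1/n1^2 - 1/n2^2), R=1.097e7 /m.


1/lambda = R * Z^2 * (1/n1^2 - 1/n2^2)
= 1.097e7 * 3^2 * (1/2^2 - 1/12^2)
= 1.097e7 * 9 * (0.25 - 0.006944)
= 2.3997e+07 /m
lambda = 1 / 2.3997e+07
= 41.6721 nm

41.6721


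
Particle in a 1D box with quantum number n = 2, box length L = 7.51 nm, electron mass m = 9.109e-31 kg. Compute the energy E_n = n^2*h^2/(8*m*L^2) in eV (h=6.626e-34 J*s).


E = n^2 * h^2 / (8 * m * L^2)
= 2^2 * (6.626e-34)^2 / (8 * 9.109e-31 * (7.51e-9)^2)
= 4 * 4.3904e-67 / (8 * 9.109e-31 * 5.6400e-17)
= 4.2729e-21 J
= 0.0267 eV

0.0267


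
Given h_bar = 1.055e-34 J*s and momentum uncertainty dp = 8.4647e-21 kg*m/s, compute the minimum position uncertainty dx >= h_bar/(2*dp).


dx = h_bar / (2 * dp)
= 1.055e-34 / (2 * 8.4647e-21)
= 1.055e-34 / 1.6929e-20
= 6.2318e-15 m

6.2318e-15


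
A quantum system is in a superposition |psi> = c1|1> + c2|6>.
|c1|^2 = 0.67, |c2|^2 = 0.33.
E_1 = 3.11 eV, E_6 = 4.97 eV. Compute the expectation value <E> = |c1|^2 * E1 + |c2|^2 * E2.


<E> = |c1|^2 * E1 + |c2|^2 * E2
= 0.67 * 3.11 + 0.33 * 4.97
= 2.0837 + 1.6401
= 3.7238 eV

3.7238


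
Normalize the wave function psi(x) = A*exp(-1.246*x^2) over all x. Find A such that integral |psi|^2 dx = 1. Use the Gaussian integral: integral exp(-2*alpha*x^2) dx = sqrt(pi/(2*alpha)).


integral |psi|^2 dx = A^2 * sqrt(pi/(2*alpha)) = 1
A^2 = sqrt(2*alpha/pi)
= sqrt(2 * 1.246 / pi)
= 0.890634
A = sqrt(0.890634)
= 0.9437

0.9437


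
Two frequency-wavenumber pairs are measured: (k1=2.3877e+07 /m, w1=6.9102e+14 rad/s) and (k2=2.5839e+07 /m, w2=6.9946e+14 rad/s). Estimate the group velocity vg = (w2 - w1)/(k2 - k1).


vg = (w2 - w1) / (k2 - k1)
= (6.9946e+14 - 6.9102e+14) / (2.5839e+07 - 2.3877e+07)
= 8.4400e+12 / 1.9620e+06
= 4.3017e+06 m/s

4.3017e+06


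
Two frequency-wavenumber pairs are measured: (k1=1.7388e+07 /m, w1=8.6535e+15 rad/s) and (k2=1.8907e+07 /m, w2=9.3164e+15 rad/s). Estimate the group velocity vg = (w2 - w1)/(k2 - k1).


vg = (w2 - w1) / (k2 - k1)
= (9.3164e+15 - 8.6535e+15) / (1.8907e+07 - 1.7388e+07)
= 6.6290e+14 / 1.5190e+06
= 4.3641e+08 m/s

4.3641e+08


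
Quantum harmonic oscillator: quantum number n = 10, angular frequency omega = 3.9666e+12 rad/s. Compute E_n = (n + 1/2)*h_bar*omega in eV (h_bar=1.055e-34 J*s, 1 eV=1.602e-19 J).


E = (n + 1/2) * h_bar * omega
= (10 + 0.5) * 1.055e-34 * 3.9666e+12
= 10.5 * 4.1848e-22
= 4.3940e-21 J
= 0.0274 eV

0.0274


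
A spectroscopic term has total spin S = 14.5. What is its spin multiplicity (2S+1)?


Spin multiplicity = 2S + 1
= 2 * 14.5 + 1
= 29.0 + 1
= 30

30


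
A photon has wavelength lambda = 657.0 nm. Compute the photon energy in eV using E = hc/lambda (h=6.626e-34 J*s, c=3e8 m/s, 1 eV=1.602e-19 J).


E = hc / lambda
= (6.626e-34)(3e8) / (657.0e-9)
= 1.9878e-25 / 6.5700e-07
= 3.0256e-19 J
Converting to eV: 3.0256e-19 / 1.602e-19
= 1.8886 eV

1.8886


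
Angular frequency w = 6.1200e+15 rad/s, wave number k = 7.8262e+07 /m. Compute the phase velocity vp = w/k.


vp = w / k
= 6.1200e+15 / 7.8262e+07
= 7.8199e+07 m/s

7.8199e+07


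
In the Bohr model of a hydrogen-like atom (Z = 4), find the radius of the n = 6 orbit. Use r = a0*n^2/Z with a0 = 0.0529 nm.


r = a0 * n^2 / Z
= 0.0529 * 6^2 / 4
= 0.0529 * 36 / 4
= 0.4761 nm

0.4761


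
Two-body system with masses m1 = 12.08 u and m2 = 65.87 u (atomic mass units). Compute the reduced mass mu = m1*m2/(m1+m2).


mu = m1 * m2 / (m1 + m2)
= 12.08 * 65.87 / (12.08 + 65.87)
= 795.7096 / 77.95
= 10.2079 u

10.2079


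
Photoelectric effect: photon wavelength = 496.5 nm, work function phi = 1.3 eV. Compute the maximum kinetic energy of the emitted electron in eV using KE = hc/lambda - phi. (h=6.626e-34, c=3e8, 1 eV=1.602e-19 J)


E_photon = hc / lambda
= (6.626e-34)(3e8) / (496.5e-9)
= 4.0036e-19 J
= 2.4991 eV
KE = E_photon - phi
= 2.4991 - 1.3
= 1.1991 eV

1.1991


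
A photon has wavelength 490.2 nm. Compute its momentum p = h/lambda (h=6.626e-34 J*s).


p = h / lambda
= 6.626e-34 / (490.2e-9)
= 6.626e-34 / 4.9020e-07
= 1.3517e-27 kg*m/s

1.3517e-27


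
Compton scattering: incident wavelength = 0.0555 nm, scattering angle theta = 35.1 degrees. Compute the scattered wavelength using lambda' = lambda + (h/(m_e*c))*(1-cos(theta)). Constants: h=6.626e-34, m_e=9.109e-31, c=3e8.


Compton wavelength: h/(m_e*c) = 2.4247e-12 m
d_lambda = 2.4247e-12 * (1 - cos(35.1 deg))
= 2.4247e-12 * 0.18185
= 4.4093e-13 m = 0.000441 nm
lambda' = 0.0555 + 0.000441
= 0.055941 nm

0.055941


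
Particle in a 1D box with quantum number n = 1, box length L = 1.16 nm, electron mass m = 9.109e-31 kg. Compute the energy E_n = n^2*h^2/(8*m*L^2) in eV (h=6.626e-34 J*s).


E = n^2 * h^2 / (8 * m * L^2)
= 1^2 * (6.626e-34)^2 / (8 * 9.109e-31 * (1.16e-9)^2)
= 1 * 4.3904e-67 / (8 * 9.109e-31 * 1.3456e-18)
= 4.4774e-20 J
= 0.2795 eV

0.2795


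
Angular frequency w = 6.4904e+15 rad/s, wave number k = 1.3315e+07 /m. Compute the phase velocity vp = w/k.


vp = w / k
= 6.4904e+15 / 1.3315e+07
= 4.8745e+08 m/s

4.8745e+08


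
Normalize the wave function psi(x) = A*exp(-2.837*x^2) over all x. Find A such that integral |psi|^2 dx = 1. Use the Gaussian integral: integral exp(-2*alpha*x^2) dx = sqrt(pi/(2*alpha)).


integral |psi|^2 dx = A^2 * sqrt(pi/(2*alpha)) = 1
A^2 = sqrt(2*alpha/pi)
= sqrt(2 * 2.837 / pi)
= 1.343909
A = sqrt(1.343909)
= 1.1593

1.1593


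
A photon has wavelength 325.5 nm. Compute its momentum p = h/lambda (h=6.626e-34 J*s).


p = h / lambda
= 6.626e-34 / (325.5e-9)
= 6.626e-34 / 3.2550e-07
= 2.0356e-27 kg*m/s

2.0356e-27


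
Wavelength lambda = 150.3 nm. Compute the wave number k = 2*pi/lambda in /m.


k = 2 * pi / lambda
= 6.2832 / (150.3e-9)
= 6.2832 / 1.5030e-07
= 4.1804e+07 /m

4.1804e+07


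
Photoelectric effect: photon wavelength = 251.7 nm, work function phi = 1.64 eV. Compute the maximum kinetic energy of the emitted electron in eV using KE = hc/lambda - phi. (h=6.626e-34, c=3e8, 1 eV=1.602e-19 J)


E_photon = hc / lambda
= (6.626e-34)(3e8) / (251.7e-9)
= 7.8975e-19 J
= 4.9298 eV
KE = E_photon - phi
= 4.9298 - 1.64
= 3.2898 eV

3.2898


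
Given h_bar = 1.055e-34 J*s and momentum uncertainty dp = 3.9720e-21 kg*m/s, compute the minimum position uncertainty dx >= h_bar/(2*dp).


dx = h_bar / (2 * dp)
= 1.055e-34 / (2 * 3.9720e-21)
= 1.055e-34 / 7.9440e-21
= 1.3280e-14 m

1.3280e-14


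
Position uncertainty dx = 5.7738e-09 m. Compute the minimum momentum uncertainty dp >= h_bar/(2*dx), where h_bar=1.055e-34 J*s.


dp = h_bar / (2 * dx)
= 1.055e-34 / (2 * 5.7738e-09)
= 1.055e-34 / 1.1548e-08
= 9.1361e-27 kg*m/s

9.1361e-27
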